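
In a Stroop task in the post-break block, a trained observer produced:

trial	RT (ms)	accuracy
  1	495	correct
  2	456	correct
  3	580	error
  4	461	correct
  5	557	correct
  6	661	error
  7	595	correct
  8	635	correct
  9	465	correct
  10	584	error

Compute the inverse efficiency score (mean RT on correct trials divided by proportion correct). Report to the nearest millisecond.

Correct trials (n=7): 495, 456, 461, 557, 595, 635, 465
Mean correct RT = 3664/7 = 523.4286 ms
Proportion correct = 7/10
IES = 523.4286 / (7/10) = 747.755 ms

748 ms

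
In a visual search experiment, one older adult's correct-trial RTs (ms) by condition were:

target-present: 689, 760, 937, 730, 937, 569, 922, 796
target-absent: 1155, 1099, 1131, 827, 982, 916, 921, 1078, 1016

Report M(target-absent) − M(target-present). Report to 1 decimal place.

M(target-present) = 6340/8 = 792.500
M(target-absent) = 9125/9 = 1013.889
Difference = 1013.889 − 792.500 = 221.389 ms

221.4 ms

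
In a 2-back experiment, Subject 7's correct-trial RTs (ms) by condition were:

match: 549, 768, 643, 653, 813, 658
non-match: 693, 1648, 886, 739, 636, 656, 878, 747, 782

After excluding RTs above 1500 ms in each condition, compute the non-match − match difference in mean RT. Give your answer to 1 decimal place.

71.5 ms

non-match: exclude 1648
M(match) = 4084/6 = 680.667
M(non-match) = 6017/8 = 752.125
Difference = 752.125 − 680.667 = 71.458 ms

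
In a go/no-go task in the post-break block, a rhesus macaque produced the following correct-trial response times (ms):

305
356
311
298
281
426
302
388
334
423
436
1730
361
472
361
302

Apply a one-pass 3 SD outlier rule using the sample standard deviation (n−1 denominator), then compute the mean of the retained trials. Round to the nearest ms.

n = 16, ΣRT = 7086, M = 442.875
Σ(x−M)² = 1817369.75; s = √(1817369.75/15) = 348.078
Cutoffs: 442.875 ± 3·348.078 → [-601.4, 1487.1]
Outside: 1730 → excluded.
Retained (n=15): Σ = 5356, mean = 5356/15 = 357.067

357 ms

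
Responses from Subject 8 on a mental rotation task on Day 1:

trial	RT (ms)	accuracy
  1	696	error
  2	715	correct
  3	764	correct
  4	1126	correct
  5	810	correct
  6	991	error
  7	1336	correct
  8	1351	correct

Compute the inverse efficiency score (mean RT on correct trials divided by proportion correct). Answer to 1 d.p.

1356.0 ms

Correct trials (n=6): 715, 764, 1126, 810, 1336, 1351
Mean correct RT = 6102/6 = 1017.0000 ms
Proportion correct = 6/8
IES = 1017.0000 / (6/8) = 1356.000 ms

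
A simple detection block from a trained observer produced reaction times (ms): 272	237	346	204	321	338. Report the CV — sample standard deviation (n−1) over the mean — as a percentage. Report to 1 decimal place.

20.3%

n = 6, Σ = 1718, M = 286.3333
Σ(x−M)² = 16849.333; s = √(16849.333/5) = 58.0506
CV = 58.0506 / 286.3333 = 0.20274 = 20.274%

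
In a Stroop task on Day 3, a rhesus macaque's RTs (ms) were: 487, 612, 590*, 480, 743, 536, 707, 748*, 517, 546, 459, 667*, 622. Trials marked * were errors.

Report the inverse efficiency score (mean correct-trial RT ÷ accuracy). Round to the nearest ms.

742 ms

Correct trials (n=10): 487, 612, 480, 743, 536, 707, 517, 546, 459, 622
Mean correct RT = 5709/10 = 570.9000 ms
Proportion correct = 10/13
IES = 570.9000 / (10/13) = 742.170 ms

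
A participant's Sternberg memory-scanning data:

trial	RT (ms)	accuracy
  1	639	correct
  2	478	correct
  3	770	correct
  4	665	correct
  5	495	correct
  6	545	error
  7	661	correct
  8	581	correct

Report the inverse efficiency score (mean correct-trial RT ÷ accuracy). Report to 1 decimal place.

700.2 ms

Correct trials (n=7): 639, 478, 770, 665, 495, 661, 581
Mean correct RT = 4289/7 = 612.7143 ms
Proportion correct = 7/8
IES = 612.7143 / (7/8) = 700.245 ms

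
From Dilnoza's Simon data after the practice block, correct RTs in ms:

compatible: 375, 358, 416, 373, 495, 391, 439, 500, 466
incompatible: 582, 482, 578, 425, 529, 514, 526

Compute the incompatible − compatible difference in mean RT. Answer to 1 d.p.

M(compatible) = 3813/9 = 423.667
M(incompatible) = 3636/7 = 519.429
Difference = 519.429 − 423.667 = 95.762 ms

95.8 ms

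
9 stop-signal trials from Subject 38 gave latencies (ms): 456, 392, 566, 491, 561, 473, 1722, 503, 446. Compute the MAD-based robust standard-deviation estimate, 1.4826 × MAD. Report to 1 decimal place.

66.7 ms

Sorted: 392, 446, 456, 473, 491, 503, 561, 566, 1722 → median = 491
|x − 491| sorted: 0, 12, 18, 35, 45, 70, 75, 99, 1231 → MAD = 45
Robust SD ≈ 1.4826 × 45 = 66.717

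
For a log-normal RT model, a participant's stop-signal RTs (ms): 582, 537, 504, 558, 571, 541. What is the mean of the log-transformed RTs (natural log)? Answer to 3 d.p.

ln(RT): 6.3665, 6.2860, 6.2226, 6.3244, 6.3474, 6.2934
Σ ln(RT) = 37.8402
Mean = 37.8402/6 = 6.30670

6.307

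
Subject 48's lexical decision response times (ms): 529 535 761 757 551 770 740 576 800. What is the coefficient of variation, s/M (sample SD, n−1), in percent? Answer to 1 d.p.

17.4%

n = 9, Σ = 6019, M = 668.7778
Σ(x−M)² = 108739.556; s = √(108739.556/8) = 116.5866
CV = 116.5866 / 668.7778 = 0.17433 = 17.433%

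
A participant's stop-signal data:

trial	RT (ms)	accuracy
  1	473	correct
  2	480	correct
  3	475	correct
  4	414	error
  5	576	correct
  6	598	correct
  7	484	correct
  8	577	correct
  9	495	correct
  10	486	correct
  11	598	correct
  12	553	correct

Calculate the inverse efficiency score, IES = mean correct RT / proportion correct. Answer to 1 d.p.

Correct trials (n=11): 473, 480, 475, 576, 598, 484, 577, 495, 486, 598, 553
Mean correct RT = 5795/11 = 526.8182 ms
Proportion correct = 11/12
IES = 526.8182 / (11/12) = 574.711 ms

574.7 ms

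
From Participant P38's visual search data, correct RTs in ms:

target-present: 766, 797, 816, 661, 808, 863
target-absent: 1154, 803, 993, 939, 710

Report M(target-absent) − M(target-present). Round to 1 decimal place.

M(target-present) = 4711/6 = 785.167
M(target-absent) = 4599/5 = 919.800
Difference = 919.800 − 785.167 = 134.633 ms

134.6 ms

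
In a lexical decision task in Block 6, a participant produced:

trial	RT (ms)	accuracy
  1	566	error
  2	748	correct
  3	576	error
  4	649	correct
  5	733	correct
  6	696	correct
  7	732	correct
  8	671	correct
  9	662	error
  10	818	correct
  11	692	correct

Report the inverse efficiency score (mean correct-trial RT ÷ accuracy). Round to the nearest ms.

986 ms

Correct trials (n=8): 748, 649, 733, 696, 732, 671, 818, 692
Mean correct RT = 5739/8 = 717.3750 ms
Proportion correct = 8/11
IES = 717.3750 / (8/11) = 986.391 ms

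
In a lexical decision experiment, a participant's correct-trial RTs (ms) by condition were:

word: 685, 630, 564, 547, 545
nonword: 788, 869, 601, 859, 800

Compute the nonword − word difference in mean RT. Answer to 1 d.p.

M(word) = 2971/5 = 594.200
M(nonword) = 3917/5 = 783.400
Difference = 783.400 − 594.200 = 189.200 ms

189.2 ms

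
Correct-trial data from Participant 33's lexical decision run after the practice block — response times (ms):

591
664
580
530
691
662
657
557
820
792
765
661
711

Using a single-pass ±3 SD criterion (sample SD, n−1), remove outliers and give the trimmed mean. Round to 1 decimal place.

667.8 ms

n = 13, ΣRT = 8681, M = 667.769
Σ(x−M)² = 95526.31; s = √(95526.31/12) = 89.222
Cutoffs: 667.769 ± 3·89.222 → [400.1, 935.4]
No RTs fall outside the cutoffs; all 13 retained. Mean = 8681/13 = 667.769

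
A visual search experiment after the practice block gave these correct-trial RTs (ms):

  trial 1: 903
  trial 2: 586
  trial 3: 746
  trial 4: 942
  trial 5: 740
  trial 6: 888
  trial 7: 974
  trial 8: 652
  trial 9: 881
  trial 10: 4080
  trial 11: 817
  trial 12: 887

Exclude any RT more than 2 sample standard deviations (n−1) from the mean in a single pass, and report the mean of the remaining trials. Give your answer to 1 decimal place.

n = 12, ΣRT = 13096, M = 1091.333
Σ(x−M)² = 9897326.67; s = √(9897326.67/11) = 948.555
Cutoffs: 1091.333 ± 2·948.555 → [-805.8, 2988.4]
Outside: 4080 → excluded.
Retained (n=11): Σ = 9016, mean = 9016/11 = 819.636

819.6 ms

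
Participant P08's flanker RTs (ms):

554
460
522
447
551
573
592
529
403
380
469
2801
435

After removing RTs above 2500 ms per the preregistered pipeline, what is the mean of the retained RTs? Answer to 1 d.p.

492.9 ms

Excluded: 2801
Retained (n=12): Σ = 5915
Mean = 5915/12 = 492.9167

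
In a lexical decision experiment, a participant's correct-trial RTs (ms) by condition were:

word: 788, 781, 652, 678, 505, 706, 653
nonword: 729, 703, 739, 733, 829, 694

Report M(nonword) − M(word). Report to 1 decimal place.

M(word) = 4763/7 = 680.429
M(nonword) = 4427/6 = 737.833
Difference = 737.833 − 680.429 = 57.405 ms

57.4 ms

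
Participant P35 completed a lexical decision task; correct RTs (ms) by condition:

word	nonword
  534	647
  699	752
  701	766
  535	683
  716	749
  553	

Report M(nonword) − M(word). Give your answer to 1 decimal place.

M(word) = 3738/6 = 623.000
M(nonword) = 3597/5 = 719.400
Difference = 719.400 − 623.000 = 96.400 ms

96.4 ms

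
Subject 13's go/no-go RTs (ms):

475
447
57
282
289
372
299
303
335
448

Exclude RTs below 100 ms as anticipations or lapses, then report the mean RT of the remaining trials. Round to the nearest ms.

Excluded: 57
Retained (n=9): Σ = 3250
Mean = 3250/9 = 361.1111

361 ms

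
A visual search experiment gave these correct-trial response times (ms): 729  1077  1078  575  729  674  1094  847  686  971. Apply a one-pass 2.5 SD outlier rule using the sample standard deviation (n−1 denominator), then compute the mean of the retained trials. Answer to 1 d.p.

n = 10, ΣRT = 8460, M = 846.000
Σ(x−M)² = 340318.00; s = √(340318.00/9) = 194.456
Cutoffs: 846.000 ± 2.5·194.456 → [359.9, 1332.1]
No RTs fall outside the cutoffs; all 10 retained. Mean = 8460/10 = 846.000

846.0 ms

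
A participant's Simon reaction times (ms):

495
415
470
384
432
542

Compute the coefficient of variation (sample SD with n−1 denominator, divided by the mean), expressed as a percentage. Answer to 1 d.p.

n = 6, Σ = 2738, M = 456.3333
Σ(x−M)² = 16553.333; s = √(16553.333/5) = 57.5384
CV = 57.5384 / 456.3333 = 0.12609 = 12.609%

12.6%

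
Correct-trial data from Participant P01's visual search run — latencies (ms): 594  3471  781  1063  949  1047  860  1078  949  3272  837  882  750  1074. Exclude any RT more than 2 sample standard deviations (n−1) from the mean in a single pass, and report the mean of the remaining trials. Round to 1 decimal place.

905.3 ms

n = 14, ΣRT = 17607, M = 1257.643
Σ(x−M)² = 10696837.21; s = √(10696837.21/13) = 907.102
Cutoffs: 1257.643 ± 2·907.102 → [-556.6, 3071.8]
Outside: 3272, 3471 → excluded.
Retained (n=12): Σ = 10864, mean = 10864/12 = 905.333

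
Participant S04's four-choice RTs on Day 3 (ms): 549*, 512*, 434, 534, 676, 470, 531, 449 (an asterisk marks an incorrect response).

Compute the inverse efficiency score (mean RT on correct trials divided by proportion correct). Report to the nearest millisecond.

688 ms

Correct trials (n=6): 434, 534, 676, 470, 531, 449
Mean correct RT = 3094/6 = 515.6667 ms
Proportion correct = 6/8
IES = 515.6667 / (6/8) = 687.556 ms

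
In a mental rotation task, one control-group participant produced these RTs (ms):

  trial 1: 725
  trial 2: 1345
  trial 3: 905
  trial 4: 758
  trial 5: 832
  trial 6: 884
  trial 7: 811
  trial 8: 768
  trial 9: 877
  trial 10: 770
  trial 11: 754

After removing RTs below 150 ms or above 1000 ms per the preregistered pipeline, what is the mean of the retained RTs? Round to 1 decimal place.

808.4 ms

Excluded: 1345
Retained (n=10): Σ = 8084
Mean = 8084/10 = 808.4000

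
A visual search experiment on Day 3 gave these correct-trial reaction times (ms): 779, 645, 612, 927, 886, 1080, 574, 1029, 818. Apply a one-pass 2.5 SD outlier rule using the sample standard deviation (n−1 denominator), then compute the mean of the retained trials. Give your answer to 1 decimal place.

816.7 ms

n = 9, ΣRT = 7350, M = 816.667
Σ(x−M)² = 263076.00; s = √(263076.00/8) = 181.341
Cutoffs: 816.667 ± 2.5·181.341 → [363.3, 1270.0]
No RTs fall outside the cutoffs; all 9 retained. Mean = 7350/9 = 816.667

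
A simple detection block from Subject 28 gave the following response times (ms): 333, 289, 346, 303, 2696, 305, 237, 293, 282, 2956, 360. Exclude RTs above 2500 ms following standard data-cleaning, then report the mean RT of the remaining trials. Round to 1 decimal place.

Excluded: 2696, 2956
Retained (n=9): Σ = 2748
Mean = 2748/9 = 305.3333

305.3 ms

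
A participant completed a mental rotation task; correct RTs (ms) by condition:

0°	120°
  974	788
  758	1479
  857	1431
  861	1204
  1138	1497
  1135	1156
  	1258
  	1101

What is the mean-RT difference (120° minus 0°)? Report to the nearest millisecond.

285 ms

M(0°) = 5723/6 = 953.833
M(120°) = 9914/8 = 1239.250
Difference = 1239.250 − 953.833 = 285.417 ms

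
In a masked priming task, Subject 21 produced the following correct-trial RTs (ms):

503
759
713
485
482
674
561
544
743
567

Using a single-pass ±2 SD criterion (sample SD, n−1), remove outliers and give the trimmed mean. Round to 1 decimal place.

n = 10, ΣRT = 6031, M = 603.100
Σ(x−M)² = 106182.90; s = √(106182.90/9) = 108.619
Cutoffs: 603.100 ± 2·108.619 → [385.9, 820.3]
No RTs fall outside the cutoffs; all 10 retained. Mean = 6031/10 = 603.100

603.1 ms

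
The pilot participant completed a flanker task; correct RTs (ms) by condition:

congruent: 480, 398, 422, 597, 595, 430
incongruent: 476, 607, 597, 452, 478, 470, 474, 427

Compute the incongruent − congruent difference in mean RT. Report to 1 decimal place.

10.6 ms

M(congruent) = 2922/6 = 487.000
M(incongruent) = 3981/8 = 497.625
Difference = 497.625 − 487.000 = 10.625 ms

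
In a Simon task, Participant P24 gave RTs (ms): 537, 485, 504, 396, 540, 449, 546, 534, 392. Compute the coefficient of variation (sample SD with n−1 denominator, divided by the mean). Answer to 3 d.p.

n = 9, Σ = 4383, M = 487.0000
Σ(x−M)² = 30042.000; s = √(30042.000/8) = 61.2801
CV = 61.2801 / 487.0000 = 0.12583

0.126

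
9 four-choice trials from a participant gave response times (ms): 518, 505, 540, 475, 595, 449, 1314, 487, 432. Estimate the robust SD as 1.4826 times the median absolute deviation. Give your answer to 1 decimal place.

Sorted: 432, 449, 475, 487, 505, 518, 540, 595, 1314 → median = 505
|x − 505| sorted: 0, 13, 18, 30, 35, 56, 73, 90, 809 → MAD = 35
Robust SD ≈ 1.4826 × 35 = 51.891

51.9 ms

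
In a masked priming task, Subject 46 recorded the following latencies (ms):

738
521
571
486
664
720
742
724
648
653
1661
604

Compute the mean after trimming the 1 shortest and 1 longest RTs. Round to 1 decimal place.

658.5 ms

Sorted: 486, 521, 571, 604, 648, 653, 664, 720, 724, 738, 742, 1661
Drop lowest 1 (486) and highest 1 (1661)
Remaining (n=10): Σ = 6585, mean = 6585/10 = 658.500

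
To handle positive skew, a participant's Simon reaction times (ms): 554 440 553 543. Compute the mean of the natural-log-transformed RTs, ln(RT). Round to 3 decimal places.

6.254

ln(RT): 6.3172, 6.0868, 6.3154, 6.2971
Σ ln(RT) = 25.0164
Mean = 25.0164/4 = 6.25410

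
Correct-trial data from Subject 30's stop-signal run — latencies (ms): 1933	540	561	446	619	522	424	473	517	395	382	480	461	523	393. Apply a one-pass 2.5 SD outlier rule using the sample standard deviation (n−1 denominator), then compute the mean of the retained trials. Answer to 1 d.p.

481.1 ms

n = 15, ΣRT = 8669, M = 577.933
Σ(x−M)² = 2030908.93; s = √(2030908.93/14) = 380.874
Cutoffs: 577.933 ± 2.5·380.874 → [-374.3, 1530.1]
Outside: 1933 → excluded.
Retained (n=14): Σ = 6736, mean = 6736/14 = 481.143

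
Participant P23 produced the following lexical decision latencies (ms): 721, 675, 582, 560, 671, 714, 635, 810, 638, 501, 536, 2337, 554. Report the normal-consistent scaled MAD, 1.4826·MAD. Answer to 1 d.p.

Sorted: 501, 536, 554, 560, 582, 635, 638, 671, 675, 714, 721, 810, 2337 → median = 638
|x − 638| sorted: 0, 3, 33, 37, 56, 76, 78, 83, 84, 102, 137, 172, 1699 → MAD = 78
Robust SD ≈ 1.4826 × 78 = 115.643

115.6 ms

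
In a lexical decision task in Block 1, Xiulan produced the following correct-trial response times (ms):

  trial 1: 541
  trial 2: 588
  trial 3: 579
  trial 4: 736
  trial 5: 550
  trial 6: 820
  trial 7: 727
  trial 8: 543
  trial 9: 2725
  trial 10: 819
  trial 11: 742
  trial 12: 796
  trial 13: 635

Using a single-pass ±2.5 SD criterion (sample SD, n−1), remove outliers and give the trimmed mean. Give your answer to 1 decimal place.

673.0 ms

n = 13, ΣRT = 10801, M = 830.846
Σ(x−M)² = 4023461.69; s = √(4023461.69/12) = 579.041
Cutoffs: 830.846 ± 2.5·579.041 → [-616.8, 2278.4]
Outside: 2725 → excluded.
Retained (n=12): Σ = 8076, mean = 8076/12 = 673.000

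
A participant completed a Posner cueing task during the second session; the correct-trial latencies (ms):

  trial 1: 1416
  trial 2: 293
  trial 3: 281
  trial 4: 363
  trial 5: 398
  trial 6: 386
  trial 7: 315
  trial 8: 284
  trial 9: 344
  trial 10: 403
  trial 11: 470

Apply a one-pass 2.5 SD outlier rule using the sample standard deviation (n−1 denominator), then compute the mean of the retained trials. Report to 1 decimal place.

n = 11, ΣRT = 4953, M = 450.273
Σ(x−M)² = 1060360.18; s = √(1060360.18/10) = 325.632
Cutoffs: 450.273 ± 2.5·325.632 → [-363.8, 1264.4]
Outside: 1416 → excluded.
Retained (n=10): Σ = 3537, mean = 3537/10 = 353.700

353.7 ms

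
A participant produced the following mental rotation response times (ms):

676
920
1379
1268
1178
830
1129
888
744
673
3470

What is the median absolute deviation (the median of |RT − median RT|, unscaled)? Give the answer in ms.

Sorted: 673, 676, 744, 830, 888, 920, 1129, 1178, 1268, 1379, 3470 → median = 920
|x − 920|: 244, 0, 459, 348, 258, 90, 209, 32, 176, 247, 2550
Sorted deviations: 0, 32, 90, 176, 209, 244, 247, 258, 348, 459, 2550 → MAD = 244

244 ms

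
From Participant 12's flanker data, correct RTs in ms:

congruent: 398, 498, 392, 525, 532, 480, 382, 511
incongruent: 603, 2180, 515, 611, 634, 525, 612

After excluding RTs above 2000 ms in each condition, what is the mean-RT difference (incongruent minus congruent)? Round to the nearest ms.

119 ms

incongruent: exclude 2180
M(congruent) = 3718/8 = 464.750
M(incongruent) = 3500/6 = 583.333
Difference = 583.333 − 464.750 = 118.583 ms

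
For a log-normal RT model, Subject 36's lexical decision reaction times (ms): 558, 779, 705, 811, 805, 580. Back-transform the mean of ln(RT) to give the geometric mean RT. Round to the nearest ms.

698 ms

ln(RT): 6.3244, 6.6580, 6.5582, 6.6983, 6.6908, 6.3630
Mean ln(RT) = 39.2927/6 = 6.54878
Geometric mean = exp(6.54878) = 698.39 ms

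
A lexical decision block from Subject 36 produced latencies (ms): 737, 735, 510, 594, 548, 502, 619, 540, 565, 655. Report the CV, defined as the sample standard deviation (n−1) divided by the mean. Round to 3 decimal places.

n = 10, Σ = 6005, M = 600.5000
Σ(x−M)² = 65646.500; s = √(65646.500/9) = 85.4052
CV = 85.4052 / 600.5000 = 0.14222

0.142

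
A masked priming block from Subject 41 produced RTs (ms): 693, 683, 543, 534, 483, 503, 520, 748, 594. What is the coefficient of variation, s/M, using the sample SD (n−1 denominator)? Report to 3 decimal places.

0.163

n = 9, Σ = 5301, M = 589.0000
Σ(x−M)² = 73492.000; s = √(73492.000/8) = 95.8462
CV = 95.8462 / 589.0000 = 0.16273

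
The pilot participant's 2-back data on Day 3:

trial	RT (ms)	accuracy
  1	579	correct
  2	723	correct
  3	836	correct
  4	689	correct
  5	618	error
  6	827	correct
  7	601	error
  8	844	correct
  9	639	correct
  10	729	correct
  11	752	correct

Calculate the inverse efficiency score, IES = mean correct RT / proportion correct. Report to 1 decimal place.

898.7 ms

Correct trials (n=9): 579, 723, 836, 689, 827, 844, 639, 729, 752
Mean correct RT = 6618/9 = 735.3333 ms
Proportion correct = 9/11
IES = 735.3333 / (9/11) = 898.741 ms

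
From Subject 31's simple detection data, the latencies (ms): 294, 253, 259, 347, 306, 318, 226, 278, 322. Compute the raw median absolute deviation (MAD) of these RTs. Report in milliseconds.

Sorted: 226, 253, 259, 278, 294, 306, 318, 322, 347 → median = 294
|x − 294|: 0, 41, 35, 53, 12, 24, 68, 16, 28
Sorted deviations: 0, 12, 16, 24, 28, 35, 41, 53, 68 → MAD = 28

28 ms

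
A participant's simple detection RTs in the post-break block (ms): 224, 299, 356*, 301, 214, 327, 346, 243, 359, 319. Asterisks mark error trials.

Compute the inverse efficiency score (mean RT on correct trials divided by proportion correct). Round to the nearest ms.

Correct trials (n=9): 224, 299, 301, 214, 327, 346, 243, 359, 319
Mean correct RT = 2632/9 = 292.4444 ms
Proportion correct = 9/10
IES = 292.4444 / (9/10) = 324.938 ms

325 ms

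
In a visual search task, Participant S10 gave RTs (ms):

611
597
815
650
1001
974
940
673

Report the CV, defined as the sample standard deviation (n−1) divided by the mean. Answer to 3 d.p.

n = 8, Σ = 6261, M = 782.6250
Σ(x−M)² = 203645.875; s = √(203645.875/7) = 170.5646
CV = 170.5646 / 782.6250 = 0.21794

0.218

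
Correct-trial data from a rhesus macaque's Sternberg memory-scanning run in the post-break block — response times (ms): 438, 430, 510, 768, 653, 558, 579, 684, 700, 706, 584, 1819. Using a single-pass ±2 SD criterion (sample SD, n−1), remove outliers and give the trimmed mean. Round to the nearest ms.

n = 12, ΣRT = 8429, M = 702.417
Σ(x−M)² = 1485120.92; s = √(1485120.92/11) = 367.438
Cutoffs: 702.417 ± 2·367.438 → [-32.5, 1437.3]
Outside: 1819 → excluded.
Retained (n=11): Σ = 6610, mean = 6610/11 = 600.909

601 ms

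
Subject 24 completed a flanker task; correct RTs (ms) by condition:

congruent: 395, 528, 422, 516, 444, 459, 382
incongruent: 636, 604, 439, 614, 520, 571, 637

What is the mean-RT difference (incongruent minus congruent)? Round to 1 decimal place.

125.0 ms

M(congruent) = 3146/7 = 449.429
M(incongruent) = 4021/7 = 574.429
Difference = 574.429 − 449.429 = 125.000 ms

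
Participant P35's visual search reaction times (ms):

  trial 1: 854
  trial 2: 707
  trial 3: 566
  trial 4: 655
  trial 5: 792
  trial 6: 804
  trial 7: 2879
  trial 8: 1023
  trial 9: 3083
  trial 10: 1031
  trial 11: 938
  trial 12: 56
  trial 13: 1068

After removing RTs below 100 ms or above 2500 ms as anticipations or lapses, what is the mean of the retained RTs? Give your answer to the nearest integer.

844 ms

Excluded: 56, 2879, 3083
Retained (n=10): Σ = 8438
Mean = 8438/10 = 843.8000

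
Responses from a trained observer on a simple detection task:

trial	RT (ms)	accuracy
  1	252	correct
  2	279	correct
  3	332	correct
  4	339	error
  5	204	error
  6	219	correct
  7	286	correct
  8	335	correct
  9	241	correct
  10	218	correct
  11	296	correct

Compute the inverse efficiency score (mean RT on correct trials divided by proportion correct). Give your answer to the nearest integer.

Correct trials (n=9): 252, 279, 332, 219, 286, 335, 241, 218, 296
Mean correct RT = 2458/9 = 273.1111 ms
Proportion correct = 9/11
IES = 273.1111 / (9/11) = 333.802 ms

334 ms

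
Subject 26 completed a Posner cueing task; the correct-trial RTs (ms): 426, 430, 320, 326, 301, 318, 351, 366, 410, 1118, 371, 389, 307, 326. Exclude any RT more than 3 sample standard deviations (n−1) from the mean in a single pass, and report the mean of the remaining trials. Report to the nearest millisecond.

n = 14, ΣRT = 5759, M = 411.357
Σ(x−M)² = 562439.21; s = √(562439.21/13) = 208.001
Cutoffs: 411.357 ± 3·208.001 → [-212.6, 1035.4]
Outside: 1118 → excluded.
Retained (n=13): Σ = 4641, mean = 4641/13 = 357.000

357 ms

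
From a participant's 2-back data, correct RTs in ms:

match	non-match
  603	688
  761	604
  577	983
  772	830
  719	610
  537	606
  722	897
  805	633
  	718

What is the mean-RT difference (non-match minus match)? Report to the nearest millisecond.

43 ms

M(match) = 5496/8 = 687.000
M(non-match) = 6569/9 = 729.889
Difference = 729.889 − 687.000 = 42.889 ms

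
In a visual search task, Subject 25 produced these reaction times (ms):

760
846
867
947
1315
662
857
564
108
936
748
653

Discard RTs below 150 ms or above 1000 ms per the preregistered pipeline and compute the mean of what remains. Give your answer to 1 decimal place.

784.0 ms

Excluded: 108, 1315
Retained (n=10): Σ = 7840
Mean = 7840/10 = 784.0000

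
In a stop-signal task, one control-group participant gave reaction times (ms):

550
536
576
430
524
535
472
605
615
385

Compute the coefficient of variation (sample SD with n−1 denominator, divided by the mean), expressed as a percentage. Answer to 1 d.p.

14.2%

n = 10, Σ = 5228, M = 522.8000
Σ(x−M)² = 49333.600; s = √(49333.600/9) = 74.0372
CV = 74.0372 / 522.8000 = 0.14162 = 14.162%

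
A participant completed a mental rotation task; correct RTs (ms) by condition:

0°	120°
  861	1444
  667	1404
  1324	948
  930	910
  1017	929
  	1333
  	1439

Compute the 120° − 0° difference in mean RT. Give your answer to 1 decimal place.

241.2 ms

M(0°) = 4799/5 = 959.800
M(120°) = 8407/7 = 1201.000
Difference = 1201.000 − 959.800 = 241.200 ms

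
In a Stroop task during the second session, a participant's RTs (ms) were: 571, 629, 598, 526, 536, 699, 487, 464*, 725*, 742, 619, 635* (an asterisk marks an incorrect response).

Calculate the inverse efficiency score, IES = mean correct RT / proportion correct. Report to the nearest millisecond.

Correct trials (n=9): 571, 629, 598, 526, 536, 699, 487, 742, 619
Mean correct RT = 5407/9 = 600.7778 ms
Proportion correct = 9/12
IES = 600.7778 / (9/12) = 801.037 ms

801 ms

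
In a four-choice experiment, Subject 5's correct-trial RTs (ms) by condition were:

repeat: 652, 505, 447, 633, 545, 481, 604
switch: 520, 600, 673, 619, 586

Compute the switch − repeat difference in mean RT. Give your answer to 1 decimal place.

M(repeat) = 3867/7 = 552.429
M(switch) = 2998/5 = 599.600
Difference = 599.600 − 552.429 = 47.171 ms

47.2 ms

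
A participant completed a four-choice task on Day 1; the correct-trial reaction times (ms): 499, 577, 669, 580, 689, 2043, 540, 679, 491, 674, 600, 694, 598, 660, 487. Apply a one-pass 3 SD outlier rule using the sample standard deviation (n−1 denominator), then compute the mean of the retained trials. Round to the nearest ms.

603 ms

n = 15, ΣRT = 10480, M = 698.667
Σ(x−M)² = 2012441.33; s = √(2012441.33/14) = 379.138
Cutoffs: 698.667 ± 3·379.138 → [-438.7, 1836.1]
Outside: 2043 → excluded.
Retained (n=14): Σ = 8437, mean = 8437/14 = 602.643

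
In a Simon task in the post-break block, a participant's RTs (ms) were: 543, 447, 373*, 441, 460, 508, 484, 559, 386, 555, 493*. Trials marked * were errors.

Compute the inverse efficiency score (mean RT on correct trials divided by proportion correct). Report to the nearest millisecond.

595 ms

Correct trials (n=9): 543, 447, 441, 460, 508, 484, 559, 386, 555
Mean correct RT = 4383/9 = 487.0000 ms
Proportion correct = 9/11
IES = 487.0000 / (9/11) = 595.222 ms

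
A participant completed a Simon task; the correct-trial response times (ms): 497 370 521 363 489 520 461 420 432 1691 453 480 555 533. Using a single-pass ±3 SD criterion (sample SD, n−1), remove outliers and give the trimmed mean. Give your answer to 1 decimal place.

468.8 ms

n = 14, ΣRT = 7785, M = 556.071
Σ(x−M)² = 1430372.93; s = √(1430372.93/13) = 331.706
Cutoffs: 556.071 ± 3·331.706 → [-439.0, 1551.2]
Outside: 1691 → excluded.
Retained (n=13): Σ = 6094, mean = 6094/13 = 468.769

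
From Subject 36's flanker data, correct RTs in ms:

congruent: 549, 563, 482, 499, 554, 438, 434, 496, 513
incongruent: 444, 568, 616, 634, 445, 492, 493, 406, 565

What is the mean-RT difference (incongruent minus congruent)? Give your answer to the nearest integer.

M(congruent) = 4528/9 = 503.111
M(incongruent) = 4663/9 = 518.111
Difference = 518.111 − 503.111 = 15.000 ms

15 ms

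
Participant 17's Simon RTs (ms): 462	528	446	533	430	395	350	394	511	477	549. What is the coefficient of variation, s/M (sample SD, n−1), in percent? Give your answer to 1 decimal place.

n = 11, Σ = 5075, M = 461.3636
Σ(x−M)² = 42524.545; s = √(42524.545/10) = 65.2108
CV = 65.2108 / 461.3636 = 0.14134 = 14.134%

14.1%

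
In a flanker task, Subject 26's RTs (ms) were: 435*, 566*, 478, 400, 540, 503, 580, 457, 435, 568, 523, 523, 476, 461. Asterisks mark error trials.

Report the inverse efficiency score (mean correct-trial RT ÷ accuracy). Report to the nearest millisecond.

Correct trials (n=12): 478, 400, 540, 503, 580, 457, 435, 568, 523, 523, 476, 461
Mean correct RT = 5944/12 = 495.3333 ms
Proportion correct = 12/14
IES = 495.3333 / (12/14) = 577.889 ms

578 ms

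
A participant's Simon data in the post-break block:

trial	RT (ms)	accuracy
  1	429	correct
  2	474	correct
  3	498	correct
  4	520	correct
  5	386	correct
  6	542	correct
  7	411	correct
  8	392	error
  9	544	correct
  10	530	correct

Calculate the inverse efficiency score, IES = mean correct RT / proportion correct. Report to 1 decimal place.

535.1 ms

Correct trials (n=9): 429, 474, 498, 520, 386, 542, 411, 544, 530
Mean correct RT = 4334/9 = 481.5556 ms
Proportion correct = 9/10
IES = 481.5556 / (9/10) = 535.062 ms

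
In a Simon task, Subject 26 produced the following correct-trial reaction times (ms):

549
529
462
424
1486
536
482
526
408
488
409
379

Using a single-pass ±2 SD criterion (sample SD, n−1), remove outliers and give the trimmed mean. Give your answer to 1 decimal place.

472.0 ms

n = 12, ΣRT = 6678, M = 556.500
Σ(x−M)² = 978177.00; s = √(978177.00/11) = 298.203
Cutoffs: 556.500 ± 2·298.203 → [-39.9, 1152.9]
Outside: 1486 → excluded.
Retained (n=11): Σ = 5192, mean = 5192/11 = 472.000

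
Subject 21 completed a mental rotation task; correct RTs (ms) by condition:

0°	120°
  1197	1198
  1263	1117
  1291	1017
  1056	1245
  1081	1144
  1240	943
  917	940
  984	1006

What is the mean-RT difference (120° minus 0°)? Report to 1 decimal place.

-52.4 ms

M(0°) = 9029/8 = 1128.625
M(120°) = 8610/8 = 1076.250
Difference = 1076.250 − 1128.625 = -52.375 ms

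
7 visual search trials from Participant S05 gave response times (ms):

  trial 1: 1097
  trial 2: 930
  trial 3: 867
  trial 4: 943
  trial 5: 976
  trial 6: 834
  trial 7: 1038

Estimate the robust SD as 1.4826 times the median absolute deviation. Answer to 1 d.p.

Sorted: 834, 867, 930, 943, 976, 1038, 1097 → median = 943
|x − 943| sorted: 0, 13, 33, 76, 95, 109, 154 → MAD = 76
Robust SD ≈ 1.4826 × 76 = 112.678

112.7 ms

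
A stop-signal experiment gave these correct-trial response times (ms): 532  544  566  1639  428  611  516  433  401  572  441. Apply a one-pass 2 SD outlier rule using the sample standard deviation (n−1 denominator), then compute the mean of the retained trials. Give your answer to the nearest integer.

504 ms

n = 11, ΣRT = 6683, M = 607.545
Σ(x−M)² = 1218126.73; s = √(1218126.73/10) = 349.017
Cutoffs: 607.545 ± 2·349.017 → [-90.5, 1305.6]
Outside: 1639 → excluded.
Retained (n=10): Σ = 5044, mean = 5044/10 = 504.400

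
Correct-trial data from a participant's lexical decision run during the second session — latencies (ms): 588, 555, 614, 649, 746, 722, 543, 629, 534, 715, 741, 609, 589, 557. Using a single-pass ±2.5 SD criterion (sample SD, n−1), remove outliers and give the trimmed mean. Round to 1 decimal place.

n = 14, ΣRT = 8791, M = 627.929
Σ(x−M)² = 73648.93; s = √(73648.93/13) = 75.268
Cutoffs: 627.929 ± 2.5·75.268 → [439.8, 816.1]
No RTs fall outside the cutoffs; all 14 retained. Mean = 8791/14 = 627.929

627.9 ms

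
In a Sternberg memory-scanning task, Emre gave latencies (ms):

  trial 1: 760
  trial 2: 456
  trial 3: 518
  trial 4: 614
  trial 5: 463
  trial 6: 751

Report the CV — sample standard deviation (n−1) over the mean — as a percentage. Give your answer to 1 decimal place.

23.2%

n = 6, Σ = 3562, M = 593.6667
Σ(x−M)² = 94585.333; s = √(94585.333/5) = 137.5393
CV = 137.5393 / 593.6667 = 0.23168 = 23.168%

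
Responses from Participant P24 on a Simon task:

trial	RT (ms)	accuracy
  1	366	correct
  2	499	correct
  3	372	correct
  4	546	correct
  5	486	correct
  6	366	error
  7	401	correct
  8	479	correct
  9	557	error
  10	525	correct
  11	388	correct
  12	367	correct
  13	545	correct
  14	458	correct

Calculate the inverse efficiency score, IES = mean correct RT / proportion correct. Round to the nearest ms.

528 ms

Correct trials (n=12): 366, 499, 372, 546, 486, 401, 479, 525, 388, 367, 545, 458
Mean correct RT = 5432/12 = 452.6667 ms
Proportion correct = 12/14
IES = 452.6667 / (12/14) = 528.111 ms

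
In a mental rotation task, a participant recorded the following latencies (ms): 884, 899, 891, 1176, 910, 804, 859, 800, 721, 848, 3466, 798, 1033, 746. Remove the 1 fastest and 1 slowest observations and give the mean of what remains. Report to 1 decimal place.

887.3 ms

Sorted: 721, 746, 798, 800, 804, 848, 859, 884, 891, 899, 910, 1033, 1176, 3466
Drop lowest 1 (721) and highest 1 (3466)
Remaining (n=12): Σ = 10648, mean = 10648/12 = 887.333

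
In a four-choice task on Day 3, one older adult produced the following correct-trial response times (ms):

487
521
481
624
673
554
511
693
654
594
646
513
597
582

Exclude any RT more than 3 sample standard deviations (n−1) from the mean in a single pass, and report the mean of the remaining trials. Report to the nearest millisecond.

581 ms

n = 14, ΣRT = 8130, M = 580.714
Σ(x−M)² = 65524.86; s = √(65524.86/13) = 70.996
Cutoffs: 580.714 ± 3·70.996 → [367.7, 793.7]
No RTs fall outside the cutoffs; all 14 retained. Mean = 8130/14 = 580.714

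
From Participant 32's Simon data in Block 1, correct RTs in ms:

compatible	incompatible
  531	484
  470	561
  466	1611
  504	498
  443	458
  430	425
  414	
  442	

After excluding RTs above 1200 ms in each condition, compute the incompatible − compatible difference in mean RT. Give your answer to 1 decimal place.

22.7 ms

incompatible: exclude 1611
M(compatible) = 3700/8 = 462.500
M(incompatible) = 2426/5 = 485.200
Difference = 485.200 − 462.500 = 22.700 ms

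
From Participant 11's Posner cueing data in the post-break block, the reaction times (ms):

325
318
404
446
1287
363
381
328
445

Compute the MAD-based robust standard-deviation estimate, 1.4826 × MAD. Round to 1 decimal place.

83.0 ms

Sorted: 318, 325, 328, 363, 381, 404, 445, 446, 1287 → median = 381
|x − 381| sorted: 0, 18, 23, 53, 56, 63, 64, 65, 906 → MAD = 56
Robust SD ≈ 1.4826 × 56 = 83.026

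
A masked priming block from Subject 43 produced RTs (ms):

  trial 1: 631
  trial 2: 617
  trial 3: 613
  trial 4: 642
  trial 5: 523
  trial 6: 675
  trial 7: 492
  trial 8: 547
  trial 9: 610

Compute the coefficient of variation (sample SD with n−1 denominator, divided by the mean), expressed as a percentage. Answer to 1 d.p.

10.1%

n = 9, Σ = 5350, M = 594.4444
Σ(x−M)² = 29032.222; s = √(29032.222/8) = 60.2414
CV = 60.2414 / 594.4444 = 0.10134 = 10.134%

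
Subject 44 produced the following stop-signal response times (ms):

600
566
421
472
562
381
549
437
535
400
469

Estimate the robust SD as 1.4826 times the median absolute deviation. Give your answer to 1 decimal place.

106.7 ms

Sorted: 381, 400, 421, 437, 469, 472, 535, 549, 562, 566, 600 → median = 472
|x − 472| sorted: 0, 3, 35, 51, 63, 72, 77, 90, 91, 94, 128 → MAD = 72
Robust SD ≈ 1.4826 × 72 = 106.747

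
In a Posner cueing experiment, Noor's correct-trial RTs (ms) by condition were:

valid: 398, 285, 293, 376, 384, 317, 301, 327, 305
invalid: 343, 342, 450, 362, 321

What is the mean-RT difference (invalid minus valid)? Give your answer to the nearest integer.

M(valid) = 2986/9 = 331.778
M(invalid) = 1818/5 = 363.600
Difference = 363.600 − 331.778 = 31.822 ms

32 ms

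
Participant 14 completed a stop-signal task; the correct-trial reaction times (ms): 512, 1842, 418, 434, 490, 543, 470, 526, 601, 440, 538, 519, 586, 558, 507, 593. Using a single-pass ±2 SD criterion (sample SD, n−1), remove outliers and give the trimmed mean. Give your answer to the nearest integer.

n = 16, ΣRT = 9577, M = 598.562
Σ(x−M)² = 1695343.94; s = √(1695343.94/15) = 336.189
Cutoffs: 598.562 ± 2·336.189 → [-73.8, 1270.9]
Outside: 1842 → excluded.
Retained (n=15): Σ = 7735, mean = 7735/15 = 515.667

516 ms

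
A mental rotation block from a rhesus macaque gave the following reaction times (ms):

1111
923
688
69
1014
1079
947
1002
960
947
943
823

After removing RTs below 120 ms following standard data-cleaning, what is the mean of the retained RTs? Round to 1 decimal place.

Excluded: 69
Retained (n=11): Σ = 10437
Mean = 10437/11 = 948.8182

948.8 ms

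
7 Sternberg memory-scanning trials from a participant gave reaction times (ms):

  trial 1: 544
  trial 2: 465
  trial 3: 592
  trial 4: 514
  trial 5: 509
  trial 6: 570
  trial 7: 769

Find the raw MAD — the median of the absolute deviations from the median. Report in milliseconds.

35 ms

Sorted: 465, 509, 514, 544, 570, 592, 769 → median = 544
|x − 544|: 0, 79, 48, 30, 35, 26, 225
Sorted deviations: 0, 26, 30, 35, 48, 79, 225 → MAD = 35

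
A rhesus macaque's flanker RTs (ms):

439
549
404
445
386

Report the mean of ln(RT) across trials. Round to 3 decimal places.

6.090

ln(RT): 6.0845, 6.3081, 6.0014, 6.0981, 5.9558
Σ ln(RT) = 30.4479
Mean = 30.4479/5 = 6.08958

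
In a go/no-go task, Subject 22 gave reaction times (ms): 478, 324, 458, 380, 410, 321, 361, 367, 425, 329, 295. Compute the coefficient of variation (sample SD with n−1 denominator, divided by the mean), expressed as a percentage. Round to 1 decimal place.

15.8%

n = 11, Σ = 4148, M = 377.0909
Σ(x−M)² = 35492.909; s = √(35492.909/10) = 59.5759
CV = 59.5759 / 377.0909 = 0.15799 = 15.799%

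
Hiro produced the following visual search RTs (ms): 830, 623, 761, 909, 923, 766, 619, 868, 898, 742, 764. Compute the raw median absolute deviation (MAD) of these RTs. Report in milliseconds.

102 ms

Sorted: 619, 623, 742, 761, 764, 766, 830, 868, 898, 909, 923 → median = 766
|x − 766|: 64, 143, 5, 143, 157, 0, 147, 102, 132, 24, 2
Sorted deviations: 0, 2, 5, 24, 64, 102, 132, 143, 143, 147, 157 → MAD = 102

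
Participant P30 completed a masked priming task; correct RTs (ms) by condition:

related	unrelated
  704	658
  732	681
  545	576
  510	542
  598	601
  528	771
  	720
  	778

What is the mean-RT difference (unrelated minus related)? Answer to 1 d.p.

63.0 ms

M(related) = 3617/6 = 602.833
M(unrelated) = 5327/8 = 665.875
Difference = 665.875 − 602.833 = 63.042 ms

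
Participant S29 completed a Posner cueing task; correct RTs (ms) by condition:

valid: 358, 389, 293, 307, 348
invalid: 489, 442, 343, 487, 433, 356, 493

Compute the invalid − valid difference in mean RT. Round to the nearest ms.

96 ms

M(valid) = 1695/5 = 339.000
M(invalid) = 3043/7 = 434.714
Difference = 434.714 − 339.000 = 95.714 ms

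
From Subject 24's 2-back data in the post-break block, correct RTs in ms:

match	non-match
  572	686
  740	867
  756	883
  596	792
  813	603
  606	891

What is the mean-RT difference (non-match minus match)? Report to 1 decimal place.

M(match) = 4083/6 = 680.500
M(non-match) = 4722/6 = 787.000
Difference = 787.000 − 680.500 = 106.500 ms

106.5 ms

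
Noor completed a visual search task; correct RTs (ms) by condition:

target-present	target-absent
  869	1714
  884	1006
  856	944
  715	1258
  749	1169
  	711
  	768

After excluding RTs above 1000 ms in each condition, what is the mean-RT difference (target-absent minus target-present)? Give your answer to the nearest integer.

-7 ms

target-absent: exclude 1714, 1006, 1258, 1169
M(target-present) = 4073/5 = 814.600
M(target-absent) = 2423/3 = 807.667
Difference = 807.667 − 814.600 = -6.933 ms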